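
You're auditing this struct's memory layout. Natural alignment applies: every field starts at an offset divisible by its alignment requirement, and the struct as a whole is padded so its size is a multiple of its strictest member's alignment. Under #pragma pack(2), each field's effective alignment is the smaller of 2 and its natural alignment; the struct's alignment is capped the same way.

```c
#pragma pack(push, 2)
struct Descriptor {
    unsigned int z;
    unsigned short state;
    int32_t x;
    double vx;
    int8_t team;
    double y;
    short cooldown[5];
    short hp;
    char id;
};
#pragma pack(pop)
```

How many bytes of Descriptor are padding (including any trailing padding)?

2

@0: z [4B, align 2] → 4
@4: state [2B, align 2] → 6
@6: x [4B, align 2] → 10
@10: vx [8B, align 2] → 18
@18: team [1B, align 1] → 19
+1 pad (align 2)
@20: y [8B, align 2] → 28
@28: cooldown [10B, align 2] → 38
@38: hp [2B, align 2] → 40
@40: id [1B, align 1] → 41
+1 tail pad (align 2)
size 42, align 2
data bytes 40, size 42 → padding 2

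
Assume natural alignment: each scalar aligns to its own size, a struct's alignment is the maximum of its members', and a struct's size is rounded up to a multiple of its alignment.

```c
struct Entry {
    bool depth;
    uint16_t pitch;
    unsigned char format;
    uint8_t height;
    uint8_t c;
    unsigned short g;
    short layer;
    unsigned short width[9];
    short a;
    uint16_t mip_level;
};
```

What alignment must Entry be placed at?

2

member alignments: depth=1, pitch=2, format=1, height=1, c=1, g=2, layer=2, width=2, a=2, mip_level=2
max = 2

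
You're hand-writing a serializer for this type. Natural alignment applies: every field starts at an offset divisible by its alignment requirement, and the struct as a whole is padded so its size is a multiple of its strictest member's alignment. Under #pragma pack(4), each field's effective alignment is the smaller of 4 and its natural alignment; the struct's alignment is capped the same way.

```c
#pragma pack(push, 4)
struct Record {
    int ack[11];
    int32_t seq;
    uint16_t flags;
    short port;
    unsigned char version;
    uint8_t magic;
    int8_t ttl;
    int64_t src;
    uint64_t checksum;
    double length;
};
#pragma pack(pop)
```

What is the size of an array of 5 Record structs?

400

@0: ack [44B, align 4] → 44
@44: seq [4B, align 4] → 48
@48: flags [2B, align 2] → 50
@50: port [2B, align 2] → 52
@52: version [1B, align 1] → 53
@53: magic [1B, align 1] → 54
@54: ttl [1B, align 1] → 55
+1 pad (align 4)
@56: src [8B, align 4] → 64
@64: checksum [8B, align 4] → 72
@72: length [8B, align 4] → 80
size 80, align 4
array of 5: 5 × 80 = 400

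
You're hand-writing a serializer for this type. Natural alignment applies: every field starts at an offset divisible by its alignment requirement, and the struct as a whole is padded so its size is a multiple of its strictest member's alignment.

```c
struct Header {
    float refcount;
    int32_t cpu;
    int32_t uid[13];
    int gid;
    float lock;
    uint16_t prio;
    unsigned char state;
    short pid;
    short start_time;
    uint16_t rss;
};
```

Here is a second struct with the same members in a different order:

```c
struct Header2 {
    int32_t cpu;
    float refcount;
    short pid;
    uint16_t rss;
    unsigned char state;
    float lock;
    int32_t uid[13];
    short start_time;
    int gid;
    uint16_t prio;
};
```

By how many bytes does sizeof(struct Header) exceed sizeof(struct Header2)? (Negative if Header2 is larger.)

-4

0..4  refcount  (4B, 4-aligned)
4..8  cpu  (4B, 4-aligned)
8..60  uid  (52B, 4-aligned)
60..64  gid  (4B, 4-aligned)
64..68  lock  (4B, 4-aligned)
68..70  prio  (2B, 2-aligned)
70..71  state  (1B, 1-aligned)
71..72  -- padding (1B)
72..74  pid  (2B, 2-aligned)
74..76  start_time  (2B, 2-aligned)
76..78  rss  (2B, 2-aligned)
78..80  -- tail padding (2B)
sizeof = 80, alignof = 4
— Header2 —
0..4  cpu  (4B, 4-aligned)
4..8  refcount  (4B, 4-aligned)
8..10  pid  (2B, 2-aligned)
10..12  rss  (2B, 2-aligned)
12..13  state  (1B, 1-aligned)
13..16  -- padding (3B)
16..20  lock  (4B, 4-aligned)
20..72  uid  (52B, 4-aligned)
72..74  start_time  (2B, 2-aligned)
74..76  -- padding (2B)
76..80  gid  (4B, 4-aligned)
80..82  prio  (2B, 2-aligned)
82..84  -- tail padding (2B)
sizeof = 84, alignof = 4
80 − 84 = -4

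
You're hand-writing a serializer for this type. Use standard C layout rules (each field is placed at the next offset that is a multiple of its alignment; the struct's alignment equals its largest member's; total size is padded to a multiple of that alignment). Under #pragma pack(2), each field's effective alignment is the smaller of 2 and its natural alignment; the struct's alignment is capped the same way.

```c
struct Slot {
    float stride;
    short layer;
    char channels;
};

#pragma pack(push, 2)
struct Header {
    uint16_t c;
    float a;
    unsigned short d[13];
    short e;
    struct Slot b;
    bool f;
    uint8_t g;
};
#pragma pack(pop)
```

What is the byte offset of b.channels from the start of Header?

Slot: 0..4  stride  (4B, 4-aligned); 4..6  layer  (2B, 2-aligned); 6..7  channels  (1B, 1-aligned); 7..8  -- tail padding (1B); sizeof = 8, alignof = 4
0..2  c  (2B, 2-aligned)
2..6  a  (4B, 2-aligned)
6..32  d  (26B, 2-aligned)
32..34  e  (2B, 2-aligned)
34..42  b  (8B, 2-aligned)
within Slot: channels at 6
34 + 6 = 40

40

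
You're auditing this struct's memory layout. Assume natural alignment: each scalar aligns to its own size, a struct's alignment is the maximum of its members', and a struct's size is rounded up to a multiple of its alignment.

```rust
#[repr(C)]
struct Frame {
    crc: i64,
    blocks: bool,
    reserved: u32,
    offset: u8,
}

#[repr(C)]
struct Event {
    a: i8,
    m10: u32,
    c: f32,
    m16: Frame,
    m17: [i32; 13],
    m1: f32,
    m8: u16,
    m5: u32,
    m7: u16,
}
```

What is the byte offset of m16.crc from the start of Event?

16

Frame: @0: crc [8B, align 8] → 8; @8: blocks [1B, align 1] → 9; +3 pad (align 4); @12: reserved [4B, align 4] → 16; @16: offset [1B, align 1] → 17; +7 tail pad (align 8); size 24, align 8
@0: a [1B, align 1] → 1
+3 pad (align 4)
@4: m10 [4B, align 4] → 8
@8: c [4B, align 4] → 12
+4 pad (align 8)
@16: m16 [24B, align 8] → 40
within Frame: crc at 0
16 + 0 = 16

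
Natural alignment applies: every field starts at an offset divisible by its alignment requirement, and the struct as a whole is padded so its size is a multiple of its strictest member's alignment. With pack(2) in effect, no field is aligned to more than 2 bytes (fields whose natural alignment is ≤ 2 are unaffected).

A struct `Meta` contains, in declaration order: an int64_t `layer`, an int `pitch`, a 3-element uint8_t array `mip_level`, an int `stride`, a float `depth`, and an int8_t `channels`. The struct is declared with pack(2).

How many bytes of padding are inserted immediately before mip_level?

0

@0: layer [8B, align 2] → 8
@8: pitch [4B, align 2] → 12
@12: mip_level [3B, align 1] → 15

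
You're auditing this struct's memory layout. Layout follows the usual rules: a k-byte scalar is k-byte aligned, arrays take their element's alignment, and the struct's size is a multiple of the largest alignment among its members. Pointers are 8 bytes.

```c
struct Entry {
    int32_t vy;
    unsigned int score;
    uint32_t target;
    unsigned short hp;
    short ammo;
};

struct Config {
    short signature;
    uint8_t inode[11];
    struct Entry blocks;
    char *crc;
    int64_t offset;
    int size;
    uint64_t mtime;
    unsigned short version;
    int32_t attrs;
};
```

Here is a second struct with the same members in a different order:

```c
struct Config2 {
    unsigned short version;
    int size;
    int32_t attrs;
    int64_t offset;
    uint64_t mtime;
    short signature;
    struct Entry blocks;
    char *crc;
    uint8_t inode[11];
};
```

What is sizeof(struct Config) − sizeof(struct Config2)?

Entry: @0: vy [4B, align 4] → 4; @4: score [4B, align 4] → 8; @8: target [4B, align 4] → 12; @12: hp [2B, align 2] → 14; @14: ammo [2B, align 2] → 16; size 16, align 4
@0: signature [2B, align 2] → 2
@2: inode [11B, align 1] → 13
+3 pad (align 4)
@16: blocks [16B, align 4] → 32
@32: crc [8B, align 8] → 40
@40: offset [8B, align 8] → 48
@48: size [4B, align 4] → 52
+4 pad (align 8)
@56: mtime [8B, align 8] → 64
@64: version [2B, align 2] → 66
+2 pad (align 4)
@68: attrs [4B, align 4] → 72
size 72, align 8
— Config2 —
@0: version [2B, align 2] → 2
+2 pad (align 4)
@4: size [4B, align 4] → 8
@8: attrs [4B, align 4] → 12
+4 pad (align 8)
@16: offset [8B, align 8] → 24
@24: mtime [8B, align 8] → 32
@32: signature [2B, align 2] → 34
+2 pad (align 4)
@36: blocks [16B, align 4] → 52
+4 pad (align 8)
@56: crc [8B, align 8] → 64
@64: inode [11B, align 1] → 75
+5 tail pad (align 8)
size 80, align 8
72 − 80 = -8

-8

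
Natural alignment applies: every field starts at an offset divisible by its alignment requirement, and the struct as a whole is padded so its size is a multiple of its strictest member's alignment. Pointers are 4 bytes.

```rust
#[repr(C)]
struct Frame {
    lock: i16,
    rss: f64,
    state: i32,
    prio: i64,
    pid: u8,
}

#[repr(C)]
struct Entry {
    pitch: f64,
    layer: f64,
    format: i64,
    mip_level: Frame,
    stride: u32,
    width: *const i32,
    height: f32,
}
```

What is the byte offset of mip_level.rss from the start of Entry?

32

Frame: lock at 0 (size 2, align 2) → ends 2; pad 6 to align 8 for rss; rss at 8 (size 8, align 8) → ends 16; state at 16 (size 4, align 4) → ends 20; pad 4 to align 8 for prio; prio at 24 (size 8, align 8) → ends 32; pid at 32 (size 1, align 1) → ends 33; tail pad 7 to reach multiple of 8; total 40 bytes, alignment 8
pitch at 0 (size 8, align 8) → ends 8
layer at 8 (size 8, align 8) → ends 16
format at 16 (size 8, align 8) → ends 24
mip_level at 24 (size 40, align 8) → ends 64
within Frame: rss at 8
24 + 8 = 32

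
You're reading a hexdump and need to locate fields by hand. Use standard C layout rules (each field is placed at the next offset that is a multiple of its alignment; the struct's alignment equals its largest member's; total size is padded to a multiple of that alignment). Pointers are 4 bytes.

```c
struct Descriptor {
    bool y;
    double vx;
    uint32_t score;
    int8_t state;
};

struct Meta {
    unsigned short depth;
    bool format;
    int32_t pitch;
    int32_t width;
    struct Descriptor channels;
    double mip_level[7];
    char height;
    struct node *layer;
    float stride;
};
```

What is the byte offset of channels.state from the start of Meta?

36

Descriptor: 0..1  y  (1B, 1-aligned); 1..8  -- padding (7B); 8..16  vx  (8B, 8-aligned); 16..20  score  (4B, 4-aligned); 20..21  state  (1B, 1-aligned); 21..24  -- tail padding (3B); sizeof = 24, alignof = 8
0..2  depth  (2B, 2-aligned)
2..3  format  (1B, 1-aligned)
3..4  -- padding (1B)
4..8  pitch  (4B, 4-aligned)
8..12  width  (4B, 4-aligned)
12..16  -- padding (4B)
16..40  channels  (24B, 8-aligned)
within Descriptor: state at 20
16 + 20 = 36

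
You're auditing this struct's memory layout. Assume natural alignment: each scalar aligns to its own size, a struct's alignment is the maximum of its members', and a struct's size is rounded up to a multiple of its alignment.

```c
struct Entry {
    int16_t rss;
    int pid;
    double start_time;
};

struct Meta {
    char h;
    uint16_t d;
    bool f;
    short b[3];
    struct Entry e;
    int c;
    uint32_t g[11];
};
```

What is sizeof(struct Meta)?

80

Entry: 0..2  rss  (2B, 2-aligned); 2..4  -- padding (2B); 4..8  pid  (4B, 4-aligned); 8..16  start_time  (8B, 8-aligned); sizeof = 16, alignof = 8
0..1  h  (1B, 1-aligned)
1..2  -- padding (1B)
2..4  d  (2B, 2-aligned)
4..5  f  (1B, 1-aligned)
5..6  -- padding (1B)
6..12  b  (6B, 2-aligned)
12..16  -- padding (4B)
16..32  e  (16B, 8-aligned)
32..36  c  (4B, 4-aligned)
36..80  g  (44B, 4-aligned)
sizeof = 80, alignof = 8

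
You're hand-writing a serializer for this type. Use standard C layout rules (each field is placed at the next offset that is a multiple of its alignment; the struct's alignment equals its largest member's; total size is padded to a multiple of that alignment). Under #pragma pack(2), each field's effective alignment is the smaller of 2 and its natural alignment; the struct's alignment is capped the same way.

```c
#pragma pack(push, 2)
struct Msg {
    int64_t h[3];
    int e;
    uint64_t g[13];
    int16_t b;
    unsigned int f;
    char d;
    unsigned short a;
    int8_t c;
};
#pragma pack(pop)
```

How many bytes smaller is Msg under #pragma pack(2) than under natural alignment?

8

natural layout:
  h at 0 (size 24, align 8) → ends 24
  e at 24 (size 4, align 4) → ends 28
  pad 4 to align 8 for g
  g at 32 (size 104, align 8) → ends 136
  b at 136 (size 2, align 2) → ends 138
  pad 2 to align 4 for f
  f at 140 (size 4, align 4) → ends 144
  d at 144 (size 1, align 1) → ends 145
  pad 1 to align 2 for a
  a at 146 (size 2, align 2) → ends 148
  c at 148 (size 1, align 1) → ends 149
  tail pad 3 to reach multiple of 8
  total 152 bytes, alignment 8
packed(2) layout:
  h at 0 (size 24, align 2) → ends 24
  e at 24 (size 4, align 2) → ends 28
  g at 28 (size 104, align 2) → ends 132
  b at 132 (size 2, align 2) → ends 134
  f at 134 (size 4, align 2) → ends 138
  d at 138 (size 1, align 1) → ends 139
  pad 1 to align 2 for a
  a at 140 (size 2, align 2) → ends 142
  c at 142 (size 1, align 1) → ends 143
  tail pad 1 to reach multiple of 2
  total 144 bytes, alignment 2
152 − 144 = 8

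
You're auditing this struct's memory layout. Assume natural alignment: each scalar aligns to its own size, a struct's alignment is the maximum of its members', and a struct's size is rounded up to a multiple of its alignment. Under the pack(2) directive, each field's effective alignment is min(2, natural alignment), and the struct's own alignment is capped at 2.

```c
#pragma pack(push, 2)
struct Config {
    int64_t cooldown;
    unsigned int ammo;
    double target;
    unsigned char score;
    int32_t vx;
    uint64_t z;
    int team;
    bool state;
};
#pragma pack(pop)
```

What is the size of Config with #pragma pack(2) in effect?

@0: cooldown [8B, align 2] → 8
@8: ammo [4B, align 2] → 12
@12: target [8B, align 2] → 20
@20: score [1B, align 1] → 21
+1 pad (align 2)
@22: vx [4B, align 2] → 26
@26: z [8B, align 2] → 34
@34: team [4B, align 2] → 38
@38: state [1B, align 1] → 39
+1 tail pad (align 2)
size 40, align 2

40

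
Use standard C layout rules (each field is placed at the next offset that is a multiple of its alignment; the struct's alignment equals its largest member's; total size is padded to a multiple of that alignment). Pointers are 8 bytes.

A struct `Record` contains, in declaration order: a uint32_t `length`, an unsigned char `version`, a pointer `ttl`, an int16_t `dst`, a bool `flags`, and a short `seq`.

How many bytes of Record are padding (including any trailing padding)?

@0: length [4B, align 4] → 4
@4: version [1B, align 1] → 5
+3 pad (align 8)
@8: ttl [8B, align 8] → 16
@16: dst [2B, align 2] → 18
@18: flags [1B, align 1] → 19
+1 pad (align 2)
@20: seq [2B, align 2] → 22
+2 tail pad (align 8)
size 24, align 8
data bytes 18, size 24 → padding 6

6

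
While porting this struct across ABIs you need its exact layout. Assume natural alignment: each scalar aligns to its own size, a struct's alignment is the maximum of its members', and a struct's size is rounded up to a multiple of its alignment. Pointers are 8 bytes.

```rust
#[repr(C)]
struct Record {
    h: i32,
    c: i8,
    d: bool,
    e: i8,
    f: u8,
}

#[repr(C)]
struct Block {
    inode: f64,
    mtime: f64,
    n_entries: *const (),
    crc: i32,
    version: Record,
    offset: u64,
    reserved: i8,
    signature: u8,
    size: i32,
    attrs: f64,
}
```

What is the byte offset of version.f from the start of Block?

Record: @0: h [4B, align 4] → 4; @4: c [1B, align 1] → 5; @5: d [1B, align 1] → 6; @6: e [1B, align 1] → 7; @7: f [1B, align 1] → 8; size 8, align 4
@0: inode [8B, align 8] → 8
@8: mtime [8B, align 8] → 16
@16: n_entries [8B, align 8] → 24
@24: crc [4B, align 4] → 28
@28: version [8B, align 4] → 36
within Record: f at 7
28 + 7 = 35

35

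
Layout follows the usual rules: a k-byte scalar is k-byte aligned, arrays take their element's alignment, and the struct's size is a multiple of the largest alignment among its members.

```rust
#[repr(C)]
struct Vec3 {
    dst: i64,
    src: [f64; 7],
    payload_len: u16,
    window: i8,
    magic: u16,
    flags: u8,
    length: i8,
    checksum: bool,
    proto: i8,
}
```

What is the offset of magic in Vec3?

68

@0: dst [8B, align 8] → 8
@8: src [56B, align 8] → 64
@64: payload_len [2B, align 2] → 66
@66: window [1B, align 1] → 67
+1 pad (align 2)
@68: magic [2B, align 2] → 70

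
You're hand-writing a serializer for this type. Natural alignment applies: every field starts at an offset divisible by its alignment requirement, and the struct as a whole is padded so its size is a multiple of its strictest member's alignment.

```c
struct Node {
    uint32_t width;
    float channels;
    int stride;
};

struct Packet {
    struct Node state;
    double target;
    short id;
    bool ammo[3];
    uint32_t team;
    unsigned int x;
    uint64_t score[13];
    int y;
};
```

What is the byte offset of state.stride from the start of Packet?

8

Node: width at 0 (size 4, align 4) → ends 4; channels at 4 (size 4, align 4) → ends 8; stride at 8 (size 4, align 4) → ends 12; total 12 bytes, alignment 4
state at 0 (size 12, align 4) → ends 12
within Node: stride at 8
0 + 8 = 8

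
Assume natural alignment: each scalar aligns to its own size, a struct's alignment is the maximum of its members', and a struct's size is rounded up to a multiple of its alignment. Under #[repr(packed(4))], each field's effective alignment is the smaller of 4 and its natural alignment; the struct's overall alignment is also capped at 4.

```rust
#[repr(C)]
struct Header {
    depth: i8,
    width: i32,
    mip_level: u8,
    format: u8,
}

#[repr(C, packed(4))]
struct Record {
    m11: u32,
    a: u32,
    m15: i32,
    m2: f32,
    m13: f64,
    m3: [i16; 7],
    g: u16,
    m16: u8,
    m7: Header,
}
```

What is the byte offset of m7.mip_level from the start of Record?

Header: 0..1  depth  (1B, 1-aligned); 1..4  -- padding (3B); 4..8  width  (4B, 4-aligned); 8..9  mip_level  (1B, 1-aligned); 9..10  format  (1B, 1-aligned); 10..12  -- tail padding (2B); sizeof = 12, alignof = 4
0..4  m11  (4B, 4-aligned)
4..8  a  (4B, 4-aligned)
8..12  m15  (4B, 4-aligned)
12..16  m2  (4B, 4-aligned)
16..24  m13  (8B, 4-aligned)
24..38  m3  (14B, 2-aligned)
38..40  g  (2B, 2-aligned)
40..41  m16  (1B, 1-aligned)
41..44  -- padding (3B)
44..56  m7  (12B, 4-aligned)
within Header: mip_level at 8
44 + 8 = 52

52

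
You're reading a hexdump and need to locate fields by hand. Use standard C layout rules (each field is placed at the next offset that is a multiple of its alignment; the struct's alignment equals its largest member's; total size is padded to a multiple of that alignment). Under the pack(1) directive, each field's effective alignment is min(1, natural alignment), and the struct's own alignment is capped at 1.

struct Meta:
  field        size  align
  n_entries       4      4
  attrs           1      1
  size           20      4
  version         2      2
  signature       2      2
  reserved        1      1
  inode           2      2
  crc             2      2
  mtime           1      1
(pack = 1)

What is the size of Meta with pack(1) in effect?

n_entries at 0 (size 4, align 1) → ends 4
attrs at 4 (size 1, align 1) → ends 5
size at 5 (size 20, align 1) → ends 25
version at 25 (size 2, align 1) → ends 27
signature at 27 (size 2, align 1) → ends 29
reserved at 29 (size 1, align 1) → ends 30
inode at 30 (size 2, align 1) → ends 32
crc at 32 (size 2, align 1) → ends 34
mtime at 34 (size 1, align 1) → ends 35
total 35 bytes, alignment 1

35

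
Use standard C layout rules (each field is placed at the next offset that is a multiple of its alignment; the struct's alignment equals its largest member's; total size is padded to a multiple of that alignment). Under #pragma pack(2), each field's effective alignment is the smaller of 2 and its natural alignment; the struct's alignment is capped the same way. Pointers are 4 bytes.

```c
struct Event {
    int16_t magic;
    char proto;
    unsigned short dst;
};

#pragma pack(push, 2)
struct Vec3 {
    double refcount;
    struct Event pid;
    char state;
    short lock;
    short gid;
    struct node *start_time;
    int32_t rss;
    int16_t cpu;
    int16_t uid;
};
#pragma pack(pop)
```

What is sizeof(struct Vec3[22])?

704

Event: @0: magic [2B, align 2] → 2; @2: proto [1B, align 1] → 3; +1 pad (align 2); @4: dst [2B, align 2] → 6; size 6, align 2
@0: refcount [8B, align 2] → 8
@8: pid [6B, align 2] → 14
@14: state [1B, align 1] → 15
+1 pad (align 2)
@16: lock [2B, align 2] → 18
@18: gid [2B, align 2] → 20
@20: start_time [4B, align 2] → 24
@24: rss [4B, align 2] → 28
@28: cpu [2B, align 2] → 30
@30: uid [2B, align 2] → 32
size 32, align 2
array of 22: 22 × 32 = 704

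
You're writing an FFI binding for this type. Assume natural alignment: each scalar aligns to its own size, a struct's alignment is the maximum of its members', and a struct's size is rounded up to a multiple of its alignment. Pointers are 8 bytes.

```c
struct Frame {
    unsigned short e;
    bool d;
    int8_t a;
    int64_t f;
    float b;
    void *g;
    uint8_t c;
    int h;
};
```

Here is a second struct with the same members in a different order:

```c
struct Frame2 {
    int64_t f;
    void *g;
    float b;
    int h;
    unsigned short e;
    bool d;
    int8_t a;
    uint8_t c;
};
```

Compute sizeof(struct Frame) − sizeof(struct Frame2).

8

0..2  e  (2B, 2-aligned)
2..3  d  (1B, 1-aligned)
3..4  a  (1B, 1-aligned)
4..8  -- padding (4B)
8..16  f  (8B, 8-aligned)
16..20  b  (4B, 4-aligned)
20..24  -- padding (4B)
24..32  g  (8B, 8-aligned)
32..33  c  (1B, 1-aligned)
33..36  -- padding (3B)
36..40  h  (4B, 4-aligned)
sizeof = 40, alignof = 8
— Frame2 —
0..8  f  (8B, 8-aligned)
8..16  g  (8B, 8-aligned)
16..20  b  (4B, 4-aligned)
20..24  h  (4B, 4-aligned)
24..26  e  (2B, 2-aligned)
26..27  d  (1B, 1-aligned)
27..28  a  (1B, 1-aligned)
28..29  c  (1B, 1-aligned)
29..32  -- tail padding (3B)
sizeof = 32, alignof = 8
40 − 32 = 8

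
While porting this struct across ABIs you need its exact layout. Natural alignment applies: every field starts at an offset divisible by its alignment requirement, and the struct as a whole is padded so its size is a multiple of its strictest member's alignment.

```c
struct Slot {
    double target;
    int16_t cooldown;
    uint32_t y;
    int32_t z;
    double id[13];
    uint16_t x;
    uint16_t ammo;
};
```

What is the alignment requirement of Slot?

member alignments: target=8, cooldown=2, y=4, z=4, id=8, x=2, ammo=2
max = 8

8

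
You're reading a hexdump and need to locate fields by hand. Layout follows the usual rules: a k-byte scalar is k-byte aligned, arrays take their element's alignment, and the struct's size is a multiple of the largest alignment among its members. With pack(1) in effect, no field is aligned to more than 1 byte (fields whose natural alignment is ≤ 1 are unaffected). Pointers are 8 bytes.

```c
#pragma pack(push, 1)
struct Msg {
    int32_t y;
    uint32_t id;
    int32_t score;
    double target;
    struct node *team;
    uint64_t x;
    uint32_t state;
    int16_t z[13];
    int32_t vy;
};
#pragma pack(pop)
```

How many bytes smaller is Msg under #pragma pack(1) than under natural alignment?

10

natural layout:
  @0: y [4B, align 4] → 4
  @4: id [4B, align 4] → 8
  @8: score [4B, align 4] → 12
  +4 pad (align 8)
  @16: target [8B, align 8] → 24
  @24: team [8B, align 8] → 32
  @32: x [8B, align 8] → 40
  @40: state [4B, align 4] → 44
  @44: z [26B, align 2] → 70
  +2 pad (align 4)
  @72: vy [4B, align 4] → 76
  +4 tail pad (align 8)
  size 80, align 8
packed(1) layout:
  @0: y [4B, align 1] → 4
  @4: id [4B, align 1] → 8
  @8: score [4B, align 1] → 12
  @12: target [8B, align 1] → 20
  @20: team [8B, align 1] → 28
  @28: x [8B, align 1] → 36
  @36: state [4B, align 1] → 40
  @40: z [26B, align 1] → 66
  @66: vy [4B, align 1] → 70
  size 70, align 1
80 − 70 = 10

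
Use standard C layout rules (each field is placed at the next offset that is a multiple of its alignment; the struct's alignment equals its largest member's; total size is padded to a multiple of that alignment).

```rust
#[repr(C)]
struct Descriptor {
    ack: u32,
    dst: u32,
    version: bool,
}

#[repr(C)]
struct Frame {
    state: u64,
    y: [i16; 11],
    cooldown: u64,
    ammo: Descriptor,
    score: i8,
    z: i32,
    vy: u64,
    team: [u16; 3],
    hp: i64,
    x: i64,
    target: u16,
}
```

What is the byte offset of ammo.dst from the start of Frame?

44

Descriptor: ack at 0 (size 4, align 4) → ends 4; dst at 4 (size 4, align 4) → ends 8; version at 8 (size 1, align 1) → ends 9; tail pad 3 to reach multiple of 4; total 12 bytes, alignment 4
state at 0 (size 8, align 8) → ends 8
y at 8 (size 22, align 2) → ends 30
pad 2 to align 8 for cooldown
cooldown at 32 (size 8, align 8) → ends 40
ammo at 40 (size 12, align 4) → ends 52
within Descriptor: dst at 4
40 + 4 = 44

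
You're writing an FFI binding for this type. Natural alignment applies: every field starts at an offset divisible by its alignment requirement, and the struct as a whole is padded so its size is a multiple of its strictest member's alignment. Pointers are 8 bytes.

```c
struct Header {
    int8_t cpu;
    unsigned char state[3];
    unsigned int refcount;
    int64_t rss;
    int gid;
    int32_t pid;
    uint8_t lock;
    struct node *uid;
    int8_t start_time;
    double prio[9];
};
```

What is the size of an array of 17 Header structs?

0..1  cpu  (1B, 1-aligned)
1..4  state  (3B, 1-aligned)
4..8  refcount  (4B, 4-aligned)
8..16  rss  (8B, 8-aligned)
16..20  gid  (4B, 4-aligned)
20..24  pid  (4B, 4-aligned)
24..25  lock  (1B, 1-aligned)
25..32  -- padding (7B)
32..40  uid  (8B, 8-aligned)
40..41  start_time  (1B, 1-aligned)
41..48  -- padding (7B)
48..120  prio  (72B, 8-aligned)
sizeof = 120, alignof = 8
array of 17: 17 × 120 = 2040

2040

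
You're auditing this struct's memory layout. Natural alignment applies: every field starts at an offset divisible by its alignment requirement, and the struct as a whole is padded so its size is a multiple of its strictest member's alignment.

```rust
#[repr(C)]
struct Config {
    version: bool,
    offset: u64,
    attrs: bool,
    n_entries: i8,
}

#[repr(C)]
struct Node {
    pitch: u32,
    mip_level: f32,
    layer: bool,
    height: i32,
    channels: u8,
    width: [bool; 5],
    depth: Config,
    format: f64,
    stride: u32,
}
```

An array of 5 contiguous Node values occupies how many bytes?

320

Config: version at 0 (size 1, align 1) → ends 1; pad 7 to align 8 for offset; offset at 8 (size 8, align 8) → ends 16; attrs at 16 (size 1, align 1) → ends 17; n_entries at 17 (size 1, align 1) → ends 18; tail pad 6 to reach multiple of 8; total 24 bytes, alignment 8
pitch at 0 (size 4, align 4) → ends 4
mip_level at 4 (size 4, align 4) → ends 8
layer at 8 (size 1, align 1) → ends 9
pad 3 to align 4 for height
height at 12 (size 4, align 4) → ends 16
channels at 16 (size 1, align 1) → ends 17
width at 17 (size 5, align 1) → ends 22
pad 2 to align 8 for depth
depth at 24 (size 24, align 8) → ends 48
format at 48 (size 8, align 8) → ends 56
stride at 56 (size 4, align 4) → ends 60
tail pad 4 to reach multiple of 8
total 64 bytes, alignment 8
array of 5: 5 × 64 = 320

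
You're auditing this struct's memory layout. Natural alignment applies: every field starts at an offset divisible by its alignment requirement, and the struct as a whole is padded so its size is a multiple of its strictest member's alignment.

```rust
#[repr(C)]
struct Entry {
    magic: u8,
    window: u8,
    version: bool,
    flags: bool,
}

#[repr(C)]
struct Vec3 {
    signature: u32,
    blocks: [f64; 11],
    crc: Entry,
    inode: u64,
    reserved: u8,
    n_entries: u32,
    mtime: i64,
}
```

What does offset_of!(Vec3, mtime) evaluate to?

Entry: magic at 0 (size 1, align 1) → ends 1; window at 1 (size 1, align 1) → ends 2; version at 2 (size 1, align 1) → ends 3; flags at 3 (size 1, align 1) → ends 4; total 4 bytes, alignment 1
signature at 0 (size 4, align 4) → ends 4
pad 4 to align 8 for blocks
blocks at 8 (size 88, align 8) → ends 96
crc at 96 (size 4, align 1) → ends 100
pad 4 to align 8 for inode
inode at 104 (size 8, align 8) → ends 112
reserved at 112 (size 1, align 1) → ends 113
pad 3 to align 4 for n_entries
n_entries at 116 (size 4, align 4) → ends 120
mtime at 120 (size 8, align 8) → ends 128

120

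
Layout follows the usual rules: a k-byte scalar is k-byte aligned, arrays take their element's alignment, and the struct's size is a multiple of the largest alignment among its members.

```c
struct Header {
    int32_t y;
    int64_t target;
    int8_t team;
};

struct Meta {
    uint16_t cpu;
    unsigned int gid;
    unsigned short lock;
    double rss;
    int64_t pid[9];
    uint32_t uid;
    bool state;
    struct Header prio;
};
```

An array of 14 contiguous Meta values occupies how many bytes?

1792

Header: y at 0 (size 4, align 4) → ends 4; pad 4 to align 8 for target; target at 8 (size 8, align 8) → ends 16; team at 16 (size 1, align 1) → ends 17; tail pad 7 to reach multiple of 8; total 24 bytes, alignment 8
cpu at 0 (size 2, align 2) → ends 2
pad 2 to align 4 for gid
gid at 4 (size 4, align 4) → ends 8
lock at 8 (size 2, align 2) → ends 10
pad 6 to align 8 for rss
rss at 16 (size 8, align 8) → ends 24
pid at 24 (size 72, align 8) → ends 96
uid at 96 (size 4, align 4) → ends 100
state at 100 (size 1, align 1) → ends 101
pad 3 to align 8 for prio
prio at 104 (size 24, align 8) → ends 128
total 128 bytes, alignment 8
array of 14: 14 × 128 = 1792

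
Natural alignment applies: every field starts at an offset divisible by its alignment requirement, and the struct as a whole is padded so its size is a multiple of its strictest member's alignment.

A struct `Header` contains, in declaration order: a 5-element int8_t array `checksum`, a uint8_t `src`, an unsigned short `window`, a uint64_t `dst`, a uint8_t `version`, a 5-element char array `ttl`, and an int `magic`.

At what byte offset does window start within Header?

0..5  checksum  (5B, 1-aligned)
5..6  src  (1B, 1-aligned)
6..8  window  (2B, 2-aligned)

6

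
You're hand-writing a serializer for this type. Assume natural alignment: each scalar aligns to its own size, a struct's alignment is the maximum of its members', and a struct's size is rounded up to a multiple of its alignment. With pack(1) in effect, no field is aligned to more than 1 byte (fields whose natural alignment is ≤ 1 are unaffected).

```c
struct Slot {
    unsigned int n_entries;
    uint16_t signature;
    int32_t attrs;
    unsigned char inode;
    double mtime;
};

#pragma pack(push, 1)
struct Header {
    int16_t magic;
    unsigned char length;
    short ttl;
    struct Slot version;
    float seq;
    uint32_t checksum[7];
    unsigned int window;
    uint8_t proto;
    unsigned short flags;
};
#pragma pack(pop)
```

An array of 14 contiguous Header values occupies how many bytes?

952

Slot: 0..4  n_entries  (4B, 4-aligned); 4..6  signature  (2B, 2-aligned); 6..8  -- padding (2B); 8..12  attrs  (4B, 4-aligned); 12..13  inode  (1B, 1-aligned); 13..16  -- padding (3B); 16..24  mtime  (8B, 8-aligned); sizeof = 24, alignof = 8
0..2  magic  (2B, 1-aligned)
2..3  length  (1B, 1-aligned)
3..5  ttl  (2B, 1-aligned)
5..29  version  (24B, 1-aligned)
29..33  seq  (4B, 1-aligned)
33..61  checksum  (28B, 1-aligned)
61..65  window  (4B, 1-aligned)
65..66  proto  (1B, 1-aligned)
66..68  flags  (2B, 1-aligned)
sizeof = 68, alignof = 1
array of 14: 14 × 68 = 952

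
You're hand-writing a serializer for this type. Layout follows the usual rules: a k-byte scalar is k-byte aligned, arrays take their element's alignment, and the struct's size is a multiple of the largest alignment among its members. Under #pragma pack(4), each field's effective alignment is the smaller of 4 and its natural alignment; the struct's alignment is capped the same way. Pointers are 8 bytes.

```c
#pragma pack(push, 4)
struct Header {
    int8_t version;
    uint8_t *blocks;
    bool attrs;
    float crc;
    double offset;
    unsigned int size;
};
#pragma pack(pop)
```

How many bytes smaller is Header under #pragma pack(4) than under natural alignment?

8

natural layout:
  @0: version [1B, align 1] → 1
  +7 pad (align 8)
  @8: blocks [8B, align 8] → 16
  @16: attrs [1B, align 1] → 17
  +3 pad (align 4)
  @20: crc [4B, align 4] → 24
  @24: offset [8B, align 8] → 32
  @32: size [4B, align 4] → 36
  +4 tail pad (align 8)
  size 40, align 8
packed(4) layout:
  @0: version [1B, align 1] → 1
  +3 pad (align 4)
  @4: blocks [8B, align 4] → 12
  @12: attrs [1B, align 1] → 13
  +3 pad (align 4)
  @16: crc [4B, align 4] → 20
  @20: offset [8B, align 4] → 28
  @28: size [4B, align 4] → 32
  size 32, align 4
40 − 32 = 8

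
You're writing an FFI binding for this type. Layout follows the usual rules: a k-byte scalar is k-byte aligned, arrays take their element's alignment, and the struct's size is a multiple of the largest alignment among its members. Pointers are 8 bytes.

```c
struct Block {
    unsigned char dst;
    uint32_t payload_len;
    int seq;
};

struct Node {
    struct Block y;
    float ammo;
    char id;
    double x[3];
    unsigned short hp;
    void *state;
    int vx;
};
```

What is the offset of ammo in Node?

12

Block: 0..1  dst  (1B, 1-aligned); 1..4  -- padding (3B); 4..8  payload_len  (4B, 4-aligned); 8..12  seq  (4B, 4-aligned); sizeof = 12, alignof = 4
0..12  y  (12B, 4-aligned)
12..16  ammo  (4B, 4-aligned)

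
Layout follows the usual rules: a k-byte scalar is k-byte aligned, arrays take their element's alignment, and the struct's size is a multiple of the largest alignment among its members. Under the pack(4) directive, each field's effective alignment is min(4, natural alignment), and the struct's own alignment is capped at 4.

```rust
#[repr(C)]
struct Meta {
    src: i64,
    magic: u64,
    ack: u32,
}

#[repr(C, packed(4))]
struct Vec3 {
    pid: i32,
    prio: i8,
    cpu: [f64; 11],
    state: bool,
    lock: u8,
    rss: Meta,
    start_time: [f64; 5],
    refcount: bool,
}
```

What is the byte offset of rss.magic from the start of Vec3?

Meta: 0..8  src  (8B, 8-aligned); 8..16  magic  (8B, 8-aligned); 16..20  ack  (4B, 4-aligned); 20..24  -- tail padding (4B); sizeof = 24, alignof = 8
0..4  pid  (4B, 4-aligned)
4..5  prio  (1B, 1-aligned)
5..8  -- padding (3B)
8..96  cpu  (88B, 4-aligned)
96..97  state  (1B, 1-aligned)
97..98  lock  (1B, 1-aligned)
98..100  -- padding (2B)
100..124  rss  (24B, 4-aligned)
within Meta: magic at 8
100 + 8 = 108

108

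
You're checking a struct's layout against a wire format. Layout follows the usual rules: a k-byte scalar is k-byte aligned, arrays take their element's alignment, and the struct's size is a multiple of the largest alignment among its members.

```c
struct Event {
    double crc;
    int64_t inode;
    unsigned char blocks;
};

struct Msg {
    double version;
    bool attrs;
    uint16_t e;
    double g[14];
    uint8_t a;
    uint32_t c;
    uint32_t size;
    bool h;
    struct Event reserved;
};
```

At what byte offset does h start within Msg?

Event: crc at 0 (size 8, align 8) → ends 8; inode at 8 (size 8, align 8) → ends 16; blocks at 16 (size 1, align 1) → ends 17; tail pad 7 to reach multiple of 8; total 24 bytes, alignment 8
version at 0 (size 8, align 8) → ends 8
attrs at 8 (size 1, align 1) → ends 9
pad 1 to align 2 for e
e at 10 (size 2, align 2) → ends 12
pad 4 to align 8 for g
g at 16 (size 112, align 8) → ends 128
a at 128 (size 1, align 1) → ends 129
pad 3 to align 4 for c
c at 132 (size 4, align 4) → ends 136
size at 136 (size 4, align 4) → ends 140
h at 140 (size 1, align 1) → ends 141

140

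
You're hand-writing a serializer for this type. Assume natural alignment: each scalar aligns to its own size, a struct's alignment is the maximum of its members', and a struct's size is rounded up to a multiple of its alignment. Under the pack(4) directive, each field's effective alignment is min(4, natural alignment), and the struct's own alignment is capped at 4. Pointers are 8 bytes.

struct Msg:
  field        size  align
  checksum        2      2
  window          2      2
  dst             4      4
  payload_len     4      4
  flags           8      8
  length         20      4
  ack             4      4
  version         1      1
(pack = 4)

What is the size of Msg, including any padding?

48 bytes

@0: checksum [2B, align 2] → 2
@2: window [2B, align 2] → 4
@4: dst [4B, align 4] → 8
@8: payload_len [4B, align 4] → 12
@12: flags [8B, align 4] → 20
@20: length [20B, align 4] → 40
@40: ack [4B, align 4] → 44
@44: version [1B, align 1] → 45
+3 tail pad (align 4)
size 48, align 4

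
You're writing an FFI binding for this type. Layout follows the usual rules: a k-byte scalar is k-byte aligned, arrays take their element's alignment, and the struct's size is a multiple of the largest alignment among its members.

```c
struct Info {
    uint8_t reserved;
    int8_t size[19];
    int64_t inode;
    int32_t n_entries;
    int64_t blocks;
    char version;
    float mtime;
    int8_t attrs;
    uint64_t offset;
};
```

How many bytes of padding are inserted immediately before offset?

@0: reserved [1B, align 1] → 1
@1: size [19B, align 1] → 20
+4 pad (align 8)
@24: inode [8B, align 8] → 32
@32: n_entries [4B, align 4] → 36
+4 pad (align 8)
@40: blocks [8B, align 8] → 48
@48: version [1B, align 1] → 49
+3 pad (align 4)
@52: mtime [4B, align 4] → 56
@56: attrs [1B, align 1] → 57
+7 pad (align 8)
@64: offset [8B, align 8] → 72

7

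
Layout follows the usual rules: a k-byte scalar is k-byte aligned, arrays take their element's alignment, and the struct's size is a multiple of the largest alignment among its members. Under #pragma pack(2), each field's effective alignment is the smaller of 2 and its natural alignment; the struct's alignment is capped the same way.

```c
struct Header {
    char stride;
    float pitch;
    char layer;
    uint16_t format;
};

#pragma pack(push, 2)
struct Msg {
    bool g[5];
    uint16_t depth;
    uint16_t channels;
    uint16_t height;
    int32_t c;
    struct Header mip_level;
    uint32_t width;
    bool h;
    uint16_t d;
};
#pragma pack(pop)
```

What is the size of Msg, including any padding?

36 bytes

Header: stride at 0 (size 1, align 1) → ends 1; pad 3 to align 4 for pitch; pitch at 4 (size 4, align 4) → ends 8; layer at 8 (size 1, align 1) → ends 9; pad 1 to align 2 for format; format at 10 (size 2, align 2) → ends 12; total 12 bytes, alignment 4
g at 0 (size 5, align 1) → ends 5
pad 1 to align 2 for depth
depth at 6 (size 2, align 2) → ends 8
channels at 8 (size 2, align 2) → ends 10
height at 10 (size 2, align 2) → ends 12
c at 12 (size 4, align 2) → ends 16
mip_level at 16 (size 12, align 2) → ends 28
width at 28 (size 4, align 2) → ends 32
h at 32 (size 1, align 1) → ends 33
pad 1 to align 2 for d
d at 34 (size 2, align 2) → ends 36
total 36 bytes, alignment 2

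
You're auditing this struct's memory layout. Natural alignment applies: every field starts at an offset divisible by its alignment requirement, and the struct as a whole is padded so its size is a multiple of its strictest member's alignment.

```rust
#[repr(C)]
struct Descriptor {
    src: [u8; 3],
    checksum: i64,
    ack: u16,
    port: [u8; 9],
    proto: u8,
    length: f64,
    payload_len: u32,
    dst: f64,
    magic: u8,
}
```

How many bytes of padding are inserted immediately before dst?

0..3  src  (3B, 1-aligned)
3..8  -- padding (5B)
8..16  checksum  (8B, 8-aligned)
16..18  ack  (2B, 2-aligned)
18..27  port  (9B, 1-aligned)
27..28  proto  (1B, 1-aligned)
28..32  -- padding (4B)
32..40  length  (8B, 8-aligned)
40..44  payload_len  (4B, 4-aligned)
44..48  -- padding (4B)
48..56  dst  (8B, 8-aligned)

4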